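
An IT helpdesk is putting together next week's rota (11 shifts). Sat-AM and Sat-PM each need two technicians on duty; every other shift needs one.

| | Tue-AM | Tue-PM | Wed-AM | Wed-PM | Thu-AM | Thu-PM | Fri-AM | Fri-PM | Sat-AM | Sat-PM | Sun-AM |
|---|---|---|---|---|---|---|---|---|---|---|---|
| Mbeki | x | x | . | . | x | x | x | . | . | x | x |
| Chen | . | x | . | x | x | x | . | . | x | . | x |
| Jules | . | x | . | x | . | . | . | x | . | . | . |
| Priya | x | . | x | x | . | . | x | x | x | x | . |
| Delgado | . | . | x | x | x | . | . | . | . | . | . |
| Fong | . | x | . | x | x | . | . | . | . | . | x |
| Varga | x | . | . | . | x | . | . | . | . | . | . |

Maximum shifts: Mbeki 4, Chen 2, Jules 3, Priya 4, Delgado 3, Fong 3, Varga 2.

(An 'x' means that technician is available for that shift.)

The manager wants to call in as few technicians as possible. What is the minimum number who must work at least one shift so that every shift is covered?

13 slots to fill and no one can take more than 4, so at least ⌈13/4⌉ = 4 technicians are needed.
Mbeki, Chen, Jules, and Priya alone can cover everything: Tue-AM→Mbeki, Tue-PM→Jules, Wed-AM→Priya, Wed-PM→Jules, Thu-AM→Mbeki, Thu-PM→Mbeki, Fri-AM→Priya, Fri-PM→Jules, Sat-AM→Chen+Priya, Sat-PM→Mbeki+Priya, Sun-AM→Chen.

4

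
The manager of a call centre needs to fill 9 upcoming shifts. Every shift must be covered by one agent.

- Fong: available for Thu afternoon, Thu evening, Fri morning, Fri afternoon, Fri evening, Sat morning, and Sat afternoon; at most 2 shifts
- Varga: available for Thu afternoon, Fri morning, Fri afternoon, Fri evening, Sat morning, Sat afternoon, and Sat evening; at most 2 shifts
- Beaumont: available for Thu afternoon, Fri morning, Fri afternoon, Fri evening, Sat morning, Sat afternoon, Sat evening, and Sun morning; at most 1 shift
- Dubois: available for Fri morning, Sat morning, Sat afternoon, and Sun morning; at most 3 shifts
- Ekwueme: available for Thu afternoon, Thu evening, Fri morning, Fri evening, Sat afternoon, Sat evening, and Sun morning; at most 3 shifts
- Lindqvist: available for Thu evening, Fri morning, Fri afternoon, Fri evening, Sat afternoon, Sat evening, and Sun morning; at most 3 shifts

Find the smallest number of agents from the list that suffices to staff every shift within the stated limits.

9 slots to fill and no one can take more than 3, so at least ⌈9/3⌉ = 3 agents are needed.
Dubois, Ekwueme, and Lindqvist alone can cover everything: Thu afternoon→Ekwueme, Thu evening→Ekwueme, Fri morning→Dubois, Fri afternoon→Lindqvist, Fri evening→Ekwueme, Sat morning→Dubois, Sat afternoon→Dubois, Sat evening→Lindqvist, Sun morning→Lindqvist.

3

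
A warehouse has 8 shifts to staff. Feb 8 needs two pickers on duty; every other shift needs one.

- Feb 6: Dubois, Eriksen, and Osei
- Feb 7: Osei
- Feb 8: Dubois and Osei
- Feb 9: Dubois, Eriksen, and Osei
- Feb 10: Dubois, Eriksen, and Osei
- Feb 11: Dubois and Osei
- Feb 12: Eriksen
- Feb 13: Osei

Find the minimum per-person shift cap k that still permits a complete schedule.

3

With 3 pickers and 9 worker-slots to fill, someone must work at least ⌈9/3⌉ = 3 shifts, so k ≥ 3.
k = 3 works: Feb 6→Dubois, Feb 7→Osei, Feb 8→Dubois+Osei, Feb 9→Eriksen, Feb 10→Eriksen, Feb 11→Dubois, Feb 12→Eriksen, Feb 13→Osei.
Loads: Dubois 3, Eriksen 3, Osei 3 — all ≤ 3.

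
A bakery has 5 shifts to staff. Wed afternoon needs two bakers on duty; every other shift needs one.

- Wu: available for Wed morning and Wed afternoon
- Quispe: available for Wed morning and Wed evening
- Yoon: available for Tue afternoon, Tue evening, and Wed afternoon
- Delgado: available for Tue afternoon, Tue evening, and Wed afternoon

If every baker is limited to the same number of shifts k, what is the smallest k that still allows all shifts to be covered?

With 4 bakers and 6 worker-slots to fill, someone must work at least ⌈6/4⌉ = 2 shifts, so k ≥ 2.
k = 2 works: Tue afternoon→Yoon, Tue evening→Yoon, Wed morning→Wu, Wed afternoon→Wu+Delgado, Wed evening→Quispe.
Loads: Wu 2, Quispe 1, Yoon 2, Delgado 1 — all ≤ 2.

2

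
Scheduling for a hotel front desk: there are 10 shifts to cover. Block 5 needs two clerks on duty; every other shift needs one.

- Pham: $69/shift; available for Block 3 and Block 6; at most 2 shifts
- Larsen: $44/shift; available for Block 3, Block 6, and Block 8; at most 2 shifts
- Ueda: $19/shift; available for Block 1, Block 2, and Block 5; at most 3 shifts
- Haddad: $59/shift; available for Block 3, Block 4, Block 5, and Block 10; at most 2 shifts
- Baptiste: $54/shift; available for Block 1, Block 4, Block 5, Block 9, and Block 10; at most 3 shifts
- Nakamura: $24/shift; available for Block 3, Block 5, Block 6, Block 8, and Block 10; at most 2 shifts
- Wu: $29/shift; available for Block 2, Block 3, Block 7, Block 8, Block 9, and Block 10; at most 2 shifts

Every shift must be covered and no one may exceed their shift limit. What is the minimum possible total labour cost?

Block 7 can only be covered by Wu, so that assignment is forced.
Picking the cheapest available clerk for each shift independently would cost $289, but that ignores the shift limits.
An optimal schedule: Block 1→Ueda, Block 2→Ueda, Block 3→Larsen, Block 4→Baptiste, Block 5→Ueda+Baptiste, Block 6→Nakamura, Block 7→Wu, Block 8→Larsen, Block 9→Wu, Block 10→Nakamura.
Total: 19 + 19 + 44 + 54 + 19 + 54 + 24 + 29 + 44 + 29 + 24 = $359.

$359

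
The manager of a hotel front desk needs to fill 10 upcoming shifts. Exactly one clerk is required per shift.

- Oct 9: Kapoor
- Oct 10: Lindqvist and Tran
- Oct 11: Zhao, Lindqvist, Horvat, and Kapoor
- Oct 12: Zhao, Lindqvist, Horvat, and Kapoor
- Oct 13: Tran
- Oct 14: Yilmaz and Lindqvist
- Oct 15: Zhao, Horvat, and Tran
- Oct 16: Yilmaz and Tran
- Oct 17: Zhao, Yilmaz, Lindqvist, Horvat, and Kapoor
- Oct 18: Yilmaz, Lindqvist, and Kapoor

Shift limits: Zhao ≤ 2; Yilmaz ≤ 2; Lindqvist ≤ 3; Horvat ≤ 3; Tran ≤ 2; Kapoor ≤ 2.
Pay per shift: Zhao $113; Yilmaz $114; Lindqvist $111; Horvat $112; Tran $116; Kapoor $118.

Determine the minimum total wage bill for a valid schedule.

$1130

Oct 9 can only be covered by Kapoor, so that assignment is forced.
Oct 13 can only be covered by Tran, so that assignment is forced.
Picking the cheapest available clerk for each shift independently would cost $1126, but that ignores the shift limits.
An optimal schedule: Oct 9→Kapoor, Oct 10→Lindqvist, Oct 11→Horvat, Oct 12→Horvat, Oct 13→Tran, Oct 14→Lindqvist, Oct 15→Horvat, Oct 16→Yilmaz, Oct 17→Zhao, Oct 18→Lindqvist.
Total: 118 + 111 + 112 + 112 + 116 + 111 + 112 + 114 + 113 + 111 = $1130.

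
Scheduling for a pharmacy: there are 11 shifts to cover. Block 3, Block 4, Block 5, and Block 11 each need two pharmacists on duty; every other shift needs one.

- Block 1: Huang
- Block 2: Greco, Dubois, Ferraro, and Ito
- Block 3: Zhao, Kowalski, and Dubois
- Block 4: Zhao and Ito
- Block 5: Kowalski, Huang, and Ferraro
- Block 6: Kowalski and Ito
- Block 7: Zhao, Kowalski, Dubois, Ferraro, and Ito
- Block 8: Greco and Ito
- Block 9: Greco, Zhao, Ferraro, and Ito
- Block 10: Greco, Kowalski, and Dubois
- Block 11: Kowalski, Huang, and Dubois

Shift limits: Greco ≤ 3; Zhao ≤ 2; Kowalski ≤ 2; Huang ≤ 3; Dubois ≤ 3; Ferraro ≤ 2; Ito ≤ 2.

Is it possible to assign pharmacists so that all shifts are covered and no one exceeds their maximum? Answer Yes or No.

Yes

Block 1 can only be covered by Huang, so that assignment is forced.
Block 4 can only be covered by Zhao and Ito, so that assignment is forced.
One valid schedule: Block 1→Huang, Block 2→Greco, Block 3→Zhao+Kowalski, Block 4→Zhao+Ito, Block 5→Huang+Ferraro, Block 6→Kowalski, Block 7→Dubois, Block 8→Greco, Block 9→Ferraro, Block 10→Greco, Block 11→Huang+Dubois.
Loads: Greco 3/3, Zhao 2/2, Kowalski 2/2, Huang 3/3, Dubois 2/3, Ferraro 2/2, Ito 1/2 — all within limits.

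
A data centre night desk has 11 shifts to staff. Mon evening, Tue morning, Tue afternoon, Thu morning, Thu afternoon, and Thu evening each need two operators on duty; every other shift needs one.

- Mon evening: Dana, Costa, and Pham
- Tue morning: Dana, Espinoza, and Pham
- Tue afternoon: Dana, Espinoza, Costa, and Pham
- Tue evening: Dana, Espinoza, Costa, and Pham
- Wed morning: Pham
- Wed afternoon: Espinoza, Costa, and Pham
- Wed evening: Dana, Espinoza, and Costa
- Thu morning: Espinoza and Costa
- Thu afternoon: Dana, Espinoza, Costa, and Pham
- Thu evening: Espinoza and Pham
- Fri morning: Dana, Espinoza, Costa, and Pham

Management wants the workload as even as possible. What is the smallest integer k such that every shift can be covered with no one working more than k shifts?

5

With 4 operators and 17 worker-slots to fill, someone must work at least ⌈17/4⌉ = 5 shifts, so k ≥ 5.
k = 5 works: Mon evening→Dana+Costa, Tue morning→Dana+Espinoza, Tue afternoon→Espinoza+Costa, Tue evening→Dana, Wed morning→Pham, Wed afternoon→Espinoza, Wed evening→Dana, Thu morning→Espinoza+Costa, Thu afternoon→Costa+Pham, Thu evening→Espinoza+Pham, Fri morning→Dana.
Loads: Dana 5, Espinoza 5, Costa 4, Pham 3 — all ≤ 5.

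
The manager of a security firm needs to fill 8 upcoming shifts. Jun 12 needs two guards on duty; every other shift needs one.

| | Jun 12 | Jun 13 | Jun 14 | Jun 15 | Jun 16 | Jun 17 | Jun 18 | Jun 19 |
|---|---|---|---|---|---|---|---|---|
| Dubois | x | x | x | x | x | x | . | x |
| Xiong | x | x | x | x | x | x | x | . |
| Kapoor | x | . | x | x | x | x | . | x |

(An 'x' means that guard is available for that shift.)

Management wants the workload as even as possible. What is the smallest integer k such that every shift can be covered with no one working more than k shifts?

With 3 guards and 9 worker-slots to fill, someone must work at least ⌈9/3⌉ = 3 shifts, so k ≥ 3.
k = 3 works: Jun 12→Dubois+Xiong, Jun 13→Dubois, Jun 14→Xiong, Jun 15→Kapoor, Jun 16→Kapoor, Jun 17→Kapoor, Jun 18→Xiong, Jun 19→Dubois.
Loads: Dubois 3, Xiong 3, Kapoor 3 — all ≤ 3.

3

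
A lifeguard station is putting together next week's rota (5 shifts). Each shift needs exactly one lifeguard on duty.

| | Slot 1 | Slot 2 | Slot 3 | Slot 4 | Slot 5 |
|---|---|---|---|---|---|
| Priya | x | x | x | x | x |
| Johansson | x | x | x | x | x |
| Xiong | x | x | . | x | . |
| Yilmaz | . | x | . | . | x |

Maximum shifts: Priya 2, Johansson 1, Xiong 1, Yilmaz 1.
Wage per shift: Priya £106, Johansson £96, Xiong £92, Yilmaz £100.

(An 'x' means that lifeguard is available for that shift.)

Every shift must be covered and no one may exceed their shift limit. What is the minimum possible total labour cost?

Picking the cheapest available lifeguard for each shift independently would cost £468, but that ignores the shift limits.
An optimal schedule: Slot 1→Priya, Slot 2→Xiong, Slot 3→Priya, Slot 4→Johansson, Slot 5→Yilmaz.
Total: 106 + 92 + 106 + 96 + 100 = £500.

£500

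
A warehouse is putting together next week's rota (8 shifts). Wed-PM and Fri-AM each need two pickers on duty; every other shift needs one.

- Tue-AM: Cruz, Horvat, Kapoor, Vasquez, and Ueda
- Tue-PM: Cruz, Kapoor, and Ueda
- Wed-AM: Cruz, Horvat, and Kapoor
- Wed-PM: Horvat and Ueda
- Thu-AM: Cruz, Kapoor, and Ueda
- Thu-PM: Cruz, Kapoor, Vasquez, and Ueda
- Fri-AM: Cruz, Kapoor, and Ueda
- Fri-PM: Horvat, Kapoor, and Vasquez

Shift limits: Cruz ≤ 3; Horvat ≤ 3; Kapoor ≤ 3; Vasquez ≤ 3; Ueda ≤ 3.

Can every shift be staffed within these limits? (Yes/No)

Wed-PM can only be covered by Horvat and Ueda, so that assignment is forced.
One valid schedule: Tue-AM→Horvat, Tue-PM→Cruz, Wed-AM→Cruz, Wed-PM→Horvat+Ueda, Thu-AM→Cruz, Thu-PM→Kapoor, Fri-AM→Kapoor+Ueda, Fri-PM→Horvat.
Loads: Cruz 3/3, Horvat 3/3, Kapoor 2/3, Vasquez 0/3, Ueda 2/3 — all within limits.

Yes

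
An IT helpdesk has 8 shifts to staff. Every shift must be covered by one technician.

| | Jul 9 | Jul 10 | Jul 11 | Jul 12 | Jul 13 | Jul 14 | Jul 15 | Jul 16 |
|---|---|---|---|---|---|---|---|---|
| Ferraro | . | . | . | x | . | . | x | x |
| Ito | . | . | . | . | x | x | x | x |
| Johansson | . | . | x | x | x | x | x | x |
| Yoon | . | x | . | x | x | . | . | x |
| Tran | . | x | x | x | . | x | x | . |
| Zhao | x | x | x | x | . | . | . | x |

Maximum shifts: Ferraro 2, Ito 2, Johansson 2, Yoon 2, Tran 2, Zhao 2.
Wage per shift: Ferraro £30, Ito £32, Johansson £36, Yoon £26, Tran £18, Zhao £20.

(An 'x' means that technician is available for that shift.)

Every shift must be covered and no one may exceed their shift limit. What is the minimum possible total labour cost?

Jul 9 can only be covered by Zhao, so that assignment is forced.
Picking the cheapest available technician for each shift independently would cost £156, but that ignores the shift limits.
An optimal schedule: Jul 9→Zhao, Jul 10→Tran, Jul 11→Zhao, Jul 12→Yoon, Jul 13→Yoon, Jul 14→Tran, Jul 15→Ferraro, Jul 16→Ferraro.
Total: 20 + 18 + 20 + 26 + 26 + 18 + 30 + 30 = £188.

£188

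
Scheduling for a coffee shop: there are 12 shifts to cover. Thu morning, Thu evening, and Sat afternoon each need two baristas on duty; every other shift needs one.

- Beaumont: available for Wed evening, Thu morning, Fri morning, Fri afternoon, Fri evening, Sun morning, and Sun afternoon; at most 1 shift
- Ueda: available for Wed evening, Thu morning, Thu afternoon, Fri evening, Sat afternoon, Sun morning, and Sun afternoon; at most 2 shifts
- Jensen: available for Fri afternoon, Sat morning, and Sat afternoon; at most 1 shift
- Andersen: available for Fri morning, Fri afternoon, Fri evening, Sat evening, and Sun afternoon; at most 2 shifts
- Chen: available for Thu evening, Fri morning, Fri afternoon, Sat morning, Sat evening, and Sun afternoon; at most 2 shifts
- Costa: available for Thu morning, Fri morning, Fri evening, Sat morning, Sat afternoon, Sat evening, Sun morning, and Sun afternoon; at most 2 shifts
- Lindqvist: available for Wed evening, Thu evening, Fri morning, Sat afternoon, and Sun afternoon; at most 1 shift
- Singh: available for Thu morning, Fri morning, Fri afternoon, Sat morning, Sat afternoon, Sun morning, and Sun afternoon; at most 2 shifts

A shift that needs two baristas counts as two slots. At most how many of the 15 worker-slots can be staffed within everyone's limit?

13

Total capacity across all baristas is 1+2+1+2+2+2+1+2 = 13, and 15 slots are needed, so at most 13 can be filled.
An assignment achieving 13: Wed evening→Beaumont, Thu morning→Ueda+Costa, Thu afternoon→Ueda, Thu evening→Chen+Lindqvist, Fri morning→Singh, Fri afternoon→Chen, Fri evening→Andersen, Sat morning→Jensen, Sat afternoon→Singh, Sat evening→Andersen, Sun morning→Costa.
Loads: Beaumont 1/1, Ueda 2/2, Jensen 1/1, Andersen 2/2, Chen 2/2, Costa 2/2, Lindqvist 1/1, Singh 2/2.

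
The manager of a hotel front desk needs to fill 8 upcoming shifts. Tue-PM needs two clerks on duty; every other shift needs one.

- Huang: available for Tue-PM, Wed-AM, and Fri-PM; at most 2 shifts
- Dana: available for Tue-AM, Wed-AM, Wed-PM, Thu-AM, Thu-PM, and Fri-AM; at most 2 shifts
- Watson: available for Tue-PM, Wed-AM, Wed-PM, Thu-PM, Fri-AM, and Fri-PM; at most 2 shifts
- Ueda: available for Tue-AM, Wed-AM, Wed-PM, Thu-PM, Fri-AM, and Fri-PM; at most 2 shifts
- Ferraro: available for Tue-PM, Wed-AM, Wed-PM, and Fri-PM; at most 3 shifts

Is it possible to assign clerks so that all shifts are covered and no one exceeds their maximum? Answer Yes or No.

Yes

Thu-AM can only be covered by Dana, so that assignment is forced.
One valid schedule: Tue-AM→Dana, Tue-PM→Huang+Watson, Wed-AM→Ferraro, Wed-PM→Ueda, Thu-AM→Dana, Thu-PM→Watson, Fri-AM→Ueda, Fri-PM→Huang.
Loads: Huang 2/2, Dana 2/2, Watson 2/2, Ueda 2/2, Ferraro 1/3 — all within limits.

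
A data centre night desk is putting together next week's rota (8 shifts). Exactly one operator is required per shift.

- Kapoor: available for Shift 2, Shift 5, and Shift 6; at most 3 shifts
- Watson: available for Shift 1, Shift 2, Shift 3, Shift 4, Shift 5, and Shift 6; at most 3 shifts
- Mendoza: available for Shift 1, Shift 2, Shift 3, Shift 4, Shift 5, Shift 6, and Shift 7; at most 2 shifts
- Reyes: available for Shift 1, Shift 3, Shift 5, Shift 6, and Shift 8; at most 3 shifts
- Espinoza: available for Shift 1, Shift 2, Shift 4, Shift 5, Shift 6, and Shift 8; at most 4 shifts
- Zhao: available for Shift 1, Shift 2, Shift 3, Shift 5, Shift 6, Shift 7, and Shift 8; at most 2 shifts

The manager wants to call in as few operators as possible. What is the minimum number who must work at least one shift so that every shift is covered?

3

8 slots to fill and no one can take more than 4, so at least ⌈8/4⌉ = 2 operators are needed.
Any 2 operators together have capacity at most 4+3 = 7 < 8 slots, so 2 can never suffice.
Kapoor, Watson, and Zhao alone can cover everything: Shift 1→Watson, Shift 2→Kapoor, Shift 3→Watson, Shift 4→Watson, Shift 5→Kapoor, Shift 6→Kapoor, Shift 7→Zhao, Shift 8→Zhao.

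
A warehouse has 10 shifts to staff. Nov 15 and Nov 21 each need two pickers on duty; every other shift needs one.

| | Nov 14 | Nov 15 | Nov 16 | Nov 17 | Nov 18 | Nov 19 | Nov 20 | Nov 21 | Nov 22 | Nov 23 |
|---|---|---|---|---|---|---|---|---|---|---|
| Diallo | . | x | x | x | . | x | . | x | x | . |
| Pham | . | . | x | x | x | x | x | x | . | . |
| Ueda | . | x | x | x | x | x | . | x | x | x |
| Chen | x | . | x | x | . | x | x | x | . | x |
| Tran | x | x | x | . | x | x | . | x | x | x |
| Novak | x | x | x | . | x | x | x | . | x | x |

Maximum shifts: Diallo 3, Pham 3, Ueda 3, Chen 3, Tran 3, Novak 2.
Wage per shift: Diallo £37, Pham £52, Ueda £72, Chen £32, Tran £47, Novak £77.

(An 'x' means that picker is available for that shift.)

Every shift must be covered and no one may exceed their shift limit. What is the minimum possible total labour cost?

£504

Picking the cheapest available picker for each shift independently would cost £429, but that ignores the shift limits.
An optimal schedule: Nov 14→Chen, Nov 15→Diallo+Tran, Nov 16→Pham, Nov 17→Chen, Nov 18→Tran, Nov 19→Pham, Nov 20→Chen, Nov 21→Diallo+Pham, Nov 22→Diallo, Nov 23→Tran.
Total: 32 + 37 + 47 + 52 + 32 + 47 + 52 + 32 + 37 + 52 + 37 + 47 = £504.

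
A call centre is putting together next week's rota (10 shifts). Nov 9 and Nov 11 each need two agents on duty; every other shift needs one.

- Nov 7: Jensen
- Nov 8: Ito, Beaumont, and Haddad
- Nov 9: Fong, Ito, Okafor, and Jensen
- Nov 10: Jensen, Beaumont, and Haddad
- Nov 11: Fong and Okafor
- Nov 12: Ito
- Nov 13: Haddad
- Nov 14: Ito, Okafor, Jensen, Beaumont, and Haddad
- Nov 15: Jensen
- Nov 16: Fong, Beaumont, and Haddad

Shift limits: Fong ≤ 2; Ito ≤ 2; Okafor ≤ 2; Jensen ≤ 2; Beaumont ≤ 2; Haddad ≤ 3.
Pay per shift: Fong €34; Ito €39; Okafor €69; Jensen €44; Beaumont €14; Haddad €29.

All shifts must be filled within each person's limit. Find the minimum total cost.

€418

Nov 7 can only be covered by Jensen, so that assignment is forced.
Nov 11 can only be covered by Fong and Okafor, so that assignment is forced.
Nov 12 can only be covered by Ito, so that assignment is forced.
Picking the cheapest available agent for each shift independently would cost €388, but that ignores the shift limits.
An optimal schedule: Nov 7→Jensen, Nov 8→Beaumont, Nov 9→Fong+Ito, Nov 10→Beaumont, Nov 11→Fong+Okafor, Nov 12→Ito, Nov 13→Haddad, Nov 14→Haddad, Nov 15→Jensen, Nov 16→Haddad.
Total: 44 + 14 + 34 + 39 + 14 + 34 + 69 + 39 + 29 + 29 + 44 + 29 = €418.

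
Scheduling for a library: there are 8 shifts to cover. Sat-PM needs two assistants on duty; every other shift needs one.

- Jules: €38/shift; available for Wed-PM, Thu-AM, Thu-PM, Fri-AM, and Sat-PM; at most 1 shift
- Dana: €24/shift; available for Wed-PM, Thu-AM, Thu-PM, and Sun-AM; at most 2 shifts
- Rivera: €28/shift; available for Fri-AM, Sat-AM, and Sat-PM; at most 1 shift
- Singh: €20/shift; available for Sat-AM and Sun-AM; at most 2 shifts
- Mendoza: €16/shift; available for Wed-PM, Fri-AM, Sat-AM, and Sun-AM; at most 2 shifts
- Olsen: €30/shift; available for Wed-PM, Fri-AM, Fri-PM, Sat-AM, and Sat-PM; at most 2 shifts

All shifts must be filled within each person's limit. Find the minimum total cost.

Fri-PM can only be covered by Olsen, so that assignment is forced.
Picking the cheapest available assistant for each shift independently would cost €200, but that ignores the shift limits.
An optimal schedule: Wed-PM→Mendoza, Thu-AM→Dana, Thu-PM→Dana, Fri-AM→Mendoza, Fri-PM→Olsen, Sat-AM→Singh, Sat-PM→Rivera+Olsen, Sun-AM→Singh.
Total: 16 + 24 + 24 + 16 + 30 + 20 + 28 + 30 + 20 = €208.

€208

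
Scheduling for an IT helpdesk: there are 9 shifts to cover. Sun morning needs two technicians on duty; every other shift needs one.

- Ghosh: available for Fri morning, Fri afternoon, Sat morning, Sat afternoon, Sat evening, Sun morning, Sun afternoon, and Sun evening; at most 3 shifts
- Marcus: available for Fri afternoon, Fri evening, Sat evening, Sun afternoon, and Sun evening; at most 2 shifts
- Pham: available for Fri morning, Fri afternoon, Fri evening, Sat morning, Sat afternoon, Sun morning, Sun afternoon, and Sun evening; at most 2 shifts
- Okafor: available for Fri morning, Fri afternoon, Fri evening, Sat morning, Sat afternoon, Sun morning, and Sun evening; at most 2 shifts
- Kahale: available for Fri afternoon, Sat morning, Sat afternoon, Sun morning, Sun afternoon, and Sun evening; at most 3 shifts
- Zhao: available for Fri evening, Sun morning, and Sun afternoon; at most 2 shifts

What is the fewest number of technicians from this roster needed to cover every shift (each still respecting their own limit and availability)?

10 slots to fill and no one can take more than 3, so at least ⌈10/3⌉ = 4 technicians are needed.
Ghosh, Marcus, Pham, and Kahale alone can cover everything: Fri morning→Ghosh, Fri afternoon→Marcus, Fri evening→Marcus, Sat morning→Ghosh, Sat afternoon→Pham, Sat evening→Ghosh, Sun morning→Pham+Kahale, Sun afternoon→Kahale, Sun evening→Kahale.

4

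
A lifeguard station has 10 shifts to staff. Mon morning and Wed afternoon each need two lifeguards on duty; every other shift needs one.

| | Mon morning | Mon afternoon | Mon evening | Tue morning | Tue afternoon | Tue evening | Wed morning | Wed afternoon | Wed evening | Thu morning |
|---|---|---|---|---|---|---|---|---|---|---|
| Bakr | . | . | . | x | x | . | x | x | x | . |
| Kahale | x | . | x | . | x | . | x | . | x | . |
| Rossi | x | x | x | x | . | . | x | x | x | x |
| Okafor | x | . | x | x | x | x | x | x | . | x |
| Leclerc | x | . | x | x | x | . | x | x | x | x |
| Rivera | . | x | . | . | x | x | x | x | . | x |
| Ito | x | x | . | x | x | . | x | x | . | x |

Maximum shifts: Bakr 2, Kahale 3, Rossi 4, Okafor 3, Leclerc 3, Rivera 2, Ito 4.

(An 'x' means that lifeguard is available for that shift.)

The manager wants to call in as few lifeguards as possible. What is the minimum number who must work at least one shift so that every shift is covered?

12 slots to fill and no one can take more than 4, so at least ⌈12/4⌉ = 3 lifeguards are needed.
Any 3 lifeguards together have capacity at most 4+4+3 = 11 < 12 slots, so 3 can never suffice.
Bakr, Kahale, Rossi, and Okafor alone can cover everything: Mon morning→Kahale+Rossi, Mon afternoon→Rossi, Mon evening→Kahale, Tue morning→Bakr, Tue afternoon→Bakr, Tue evening→Okafor, Wed morning→Okafor, Wed afternoon→Rossi+Okafor, Wed evening→Kahale, Thu morning→Rossi.

4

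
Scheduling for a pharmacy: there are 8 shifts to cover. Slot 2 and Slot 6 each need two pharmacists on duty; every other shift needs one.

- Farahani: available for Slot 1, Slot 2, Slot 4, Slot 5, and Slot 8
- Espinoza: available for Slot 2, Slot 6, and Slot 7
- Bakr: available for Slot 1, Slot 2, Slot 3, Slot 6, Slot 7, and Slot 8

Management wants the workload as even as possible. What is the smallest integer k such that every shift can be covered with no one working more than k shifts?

4

With 3 pharmacists and 10 worker-slots to fill, someone must work at least ⌈10/3⌉ = 4 shifts, so k ≥ 4.
k = 4 works: Slot 1→Farahani, Slot 2→Espinoza+Bakr, Slot 3→Bakr, Slot 4→Farahani, Slot 5→Farahani, Slot 6→Espinoza+Bakr, Slot 7→Espinoza, Slot 8→Farahani.
Loads: Farahani 4, Espinoza 3, Bakr 3 — all ≤ 4.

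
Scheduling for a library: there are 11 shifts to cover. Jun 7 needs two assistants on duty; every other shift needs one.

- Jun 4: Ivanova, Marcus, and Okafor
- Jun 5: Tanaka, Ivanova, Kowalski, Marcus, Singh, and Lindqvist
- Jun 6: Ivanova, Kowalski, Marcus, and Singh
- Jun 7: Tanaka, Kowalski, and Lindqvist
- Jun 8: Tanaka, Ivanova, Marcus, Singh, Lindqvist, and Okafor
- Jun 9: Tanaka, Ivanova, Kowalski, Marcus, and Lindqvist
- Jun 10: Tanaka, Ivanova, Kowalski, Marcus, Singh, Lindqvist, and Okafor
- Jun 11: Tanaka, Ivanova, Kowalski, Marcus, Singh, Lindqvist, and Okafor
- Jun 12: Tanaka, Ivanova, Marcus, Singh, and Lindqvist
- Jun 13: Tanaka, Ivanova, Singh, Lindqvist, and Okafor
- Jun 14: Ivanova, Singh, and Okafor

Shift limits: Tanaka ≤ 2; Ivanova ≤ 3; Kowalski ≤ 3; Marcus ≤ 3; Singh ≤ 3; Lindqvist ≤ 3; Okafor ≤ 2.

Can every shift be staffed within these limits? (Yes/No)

One valid schedule: Jun 4→Ivanova, Jun 5→Kowalski, Jun 6→Ivanova, Jun 7→Tanaka+Kowalski, Jun 8→Marcus, Jun 9→Tanaka, Jun 10→Kowalski, Jun 11→Marcus, Jun 12→Marcus, Jun 13→Singh, Jun 14→Ivanova.
Loads: Tanaka 2/2, Ivanova 3/3, Kowalski 3/3, Marcus 3/3, Singh 1/3, Lindqvist 0/3, Okafor 0/2 — all within limits.

Yes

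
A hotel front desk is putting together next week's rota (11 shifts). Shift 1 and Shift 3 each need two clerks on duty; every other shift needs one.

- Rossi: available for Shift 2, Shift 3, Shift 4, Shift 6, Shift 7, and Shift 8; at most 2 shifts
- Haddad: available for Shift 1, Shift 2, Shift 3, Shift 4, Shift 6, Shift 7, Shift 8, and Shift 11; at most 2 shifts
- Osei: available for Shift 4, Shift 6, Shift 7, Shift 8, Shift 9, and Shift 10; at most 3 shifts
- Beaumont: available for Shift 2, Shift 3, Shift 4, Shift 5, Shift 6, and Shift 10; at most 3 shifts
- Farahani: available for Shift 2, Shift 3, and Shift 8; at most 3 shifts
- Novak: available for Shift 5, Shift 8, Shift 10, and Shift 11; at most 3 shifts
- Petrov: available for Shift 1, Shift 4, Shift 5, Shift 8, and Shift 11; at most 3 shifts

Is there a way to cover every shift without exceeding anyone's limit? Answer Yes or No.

Shift 1 can only be covered by Haddad and Petrov, so that assignment is forced.
Shift 9 can only be covered by Osei, so that assignment is forced.
One valid schedule: Shift 1→Haddad+Petrov, Shift 2→Rossi, Shift 3→Beaumont+Farahani, Shift 4→Beaumont, Shift 5→Beaumont, Shift 6→Osei, Shift 7→Rossi, Shift 8→Farahani, Shift 9→Osei, Shift 10→Osei, Shift 11→Haddad.
Loads: Rossi 2/2, Haddad 2/2, Osei 3/3, Beaumont 3/3, Farahani 2/3, Novak 0/3, Petrov 1/3 — all within limits.

Yes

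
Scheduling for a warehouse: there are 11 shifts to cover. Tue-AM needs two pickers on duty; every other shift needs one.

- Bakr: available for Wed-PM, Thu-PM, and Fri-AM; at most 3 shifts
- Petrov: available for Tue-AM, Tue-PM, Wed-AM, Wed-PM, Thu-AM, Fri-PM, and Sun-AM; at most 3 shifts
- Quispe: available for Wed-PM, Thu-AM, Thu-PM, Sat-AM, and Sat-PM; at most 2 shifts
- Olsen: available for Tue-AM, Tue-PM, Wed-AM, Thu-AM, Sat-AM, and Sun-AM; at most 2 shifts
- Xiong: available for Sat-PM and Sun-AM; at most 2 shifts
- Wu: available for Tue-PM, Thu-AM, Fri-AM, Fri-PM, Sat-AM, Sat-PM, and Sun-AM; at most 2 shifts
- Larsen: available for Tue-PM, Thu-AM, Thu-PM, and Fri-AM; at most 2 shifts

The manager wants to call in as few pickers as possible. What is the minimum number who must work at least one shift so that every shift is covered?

12 slots to fill and no one can take more than 3, so at least ⌈12/3⌉ = 4 pickers are needed.
Any 4 pickers together have capacity at most 3+3+2+2 = 10 < 12 slots, so 4 can never suffice.
Bakr, Petrov, Quispe, Olsen, and Xiong alone can cover everything: Tue-AM→Petrov+Olsen, Tue-PM→Petrov, Wed-AM→Olsen, Wed-PM→Bakr, Thu-AM→Quispe, Thu-PM→Bakr, Fri-AM→Bakr, Fri-PM→Petrov, Sat-AM→Quispe, Sat-PM→Xiong, Sun-AM→Xiong.

5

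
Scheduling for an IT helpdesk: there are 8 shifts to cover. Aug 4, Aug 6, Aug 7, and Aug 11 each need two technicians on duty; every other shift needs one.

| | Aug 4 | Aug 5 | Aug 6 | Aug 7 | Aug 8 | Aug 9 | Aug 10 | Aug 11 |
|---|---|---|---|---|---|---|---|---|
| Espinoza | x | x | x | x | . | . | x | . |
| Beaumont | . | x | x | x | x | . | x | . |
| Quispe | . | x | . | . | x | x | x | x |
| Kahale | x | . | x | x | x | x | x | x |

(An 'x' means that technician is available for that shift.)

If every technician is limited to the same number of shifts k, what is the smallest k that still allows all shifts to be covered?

3

With 4 technicians and 12 worker-slots to fill, someone must work at least ⌈12/4⌉ = 3 shifts, so k ≥ 3.
k = 3 works: Aug 4→Espinoza+Kahale, Aug 5→Espinoza, Aug 6→Espinoza+Beaumont, Aug 7→Beaumont+Kahale, Aug 8→Beaumont, Aug 9→Quispe, Aug 10→Quispe, Aug 11→Quispe+Kahale.
Loads: Espinoza 3, Beaumont 3, Quispe 3, Kahale 3 — all ≤ 3.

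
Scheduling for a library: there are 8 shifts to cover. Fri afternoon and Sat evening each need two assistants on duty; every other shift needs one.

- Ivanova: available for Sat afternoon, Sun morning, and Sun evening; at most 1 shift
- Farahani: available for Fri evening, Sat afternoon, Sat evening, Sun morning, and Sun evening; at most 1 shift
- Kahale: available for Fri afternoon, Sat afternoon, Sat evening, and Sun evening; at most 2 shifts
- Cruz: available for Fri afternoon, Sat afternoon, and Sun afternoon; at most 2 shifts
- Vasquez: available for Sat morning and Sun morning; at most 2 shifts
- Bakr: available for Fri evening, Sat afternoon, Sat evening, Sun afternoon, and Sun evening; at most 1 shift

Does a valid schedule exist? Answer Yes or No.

Total capacity is 1+1+2+2+2+1 = 9 but 10 worker-slots are needed — infeasible.

No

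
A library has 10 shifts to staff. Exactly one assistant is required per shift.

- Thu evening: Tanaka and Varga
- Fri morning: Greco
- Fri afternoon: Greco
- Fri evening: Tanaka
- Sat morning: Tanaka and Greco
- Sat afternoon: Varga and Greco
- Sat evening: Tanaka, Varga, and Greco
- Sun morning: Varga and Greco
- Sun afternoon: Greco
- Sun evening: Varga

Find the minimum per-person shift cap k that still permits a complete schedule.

With 3 assistants and 10 worker-slots to fill, someone must work at least ⌈10/3⌉ = 4 shifts, so k ≥ 4.
k = 4 works: Thu evening→Tanaka, Fri morning→Greco, Fri afternoon→Greco, Fri evening→Tanaka, Sat morning→Tanaka, Sat afternoon→Varga, Sat evening→Tanaka, Sun morning→Varga, Sun afternoon→Greco, Sun evening→Varga.
Loads: Tanaka 4, Varga 3, Greco 3 — all ≤ 4.

4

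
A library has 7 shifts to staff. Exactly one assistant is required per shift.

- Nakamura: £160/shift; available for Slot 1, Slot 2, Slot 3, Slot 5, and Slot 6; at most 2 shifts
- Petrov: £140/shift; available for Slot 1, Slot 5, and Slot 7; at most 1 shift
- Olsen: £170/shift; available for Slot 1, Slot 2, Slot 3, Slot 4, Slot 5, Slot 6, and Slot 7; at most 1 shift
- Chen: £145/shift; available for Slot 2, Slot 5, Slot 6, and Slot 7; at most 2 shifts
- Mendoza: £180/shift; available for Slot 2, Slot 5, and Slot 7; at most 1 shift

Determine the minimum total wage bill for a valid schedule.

Slot 4 can only be covered by Olsen, so that assignment is forced.
Picking the cheapest available assistant for each shift independently would cost £1040, but that ignores the shift limits.
An optimal schedule: Slot 1→Nakamura, Slot 2→Chen, Slot 3→Nakamura, Slot 4→Olsen, Slot 5→Mendoza, Slot 6→Chen, Slot 7→Petrov.
Total: 160 + 145 + 160 + 170 + 180 + 145 + 140 = £1100.

£1100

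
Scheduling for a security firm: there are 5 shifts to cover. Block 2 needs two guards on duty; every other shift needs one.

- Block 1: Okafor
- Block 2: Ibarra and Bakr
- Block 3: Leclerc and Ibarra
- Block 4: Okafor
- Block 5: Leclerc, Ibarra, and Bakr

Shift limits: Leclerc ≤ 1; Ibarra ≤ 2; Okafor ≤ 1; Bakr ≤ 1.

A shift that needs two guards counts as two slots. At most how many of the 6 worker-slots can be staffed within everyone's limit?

Total capacity across all guards is 1+2+1+1 = 5, and 6 slots are needed, so at most 5 can be filled.
An assignment achieving 5: Block 1→Okafor, Block 2→Ibarra+Bakr, Block 3→Leclerc, Block 5→Ibarra.
Loads: Leclerc 1/1, Ibarra 2/2, Okafor 1/1, Bakr 1/1.

5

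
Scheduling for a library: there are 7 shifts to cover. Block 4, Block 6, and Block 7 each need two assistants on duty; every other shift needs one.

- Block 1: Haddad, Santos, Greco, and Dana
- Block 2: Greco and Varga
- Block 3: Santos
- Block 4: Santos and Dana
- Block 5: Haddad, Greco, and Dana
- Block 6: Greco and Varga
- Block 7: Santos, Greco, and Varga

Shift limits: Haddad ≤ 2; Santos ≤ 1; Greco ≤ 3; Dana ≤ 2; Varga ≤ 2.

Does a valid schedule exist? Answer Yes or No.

No

Total capacity is 10 and 10 slots are needed, so capacity alone doesn't rule it out.
Shifts {Block 3, Block 4} need 3 worker-slots in total, but the assistants available for any of those shifts (Santos and Dana) can supply at most 2 among them. So no valid schedule exists.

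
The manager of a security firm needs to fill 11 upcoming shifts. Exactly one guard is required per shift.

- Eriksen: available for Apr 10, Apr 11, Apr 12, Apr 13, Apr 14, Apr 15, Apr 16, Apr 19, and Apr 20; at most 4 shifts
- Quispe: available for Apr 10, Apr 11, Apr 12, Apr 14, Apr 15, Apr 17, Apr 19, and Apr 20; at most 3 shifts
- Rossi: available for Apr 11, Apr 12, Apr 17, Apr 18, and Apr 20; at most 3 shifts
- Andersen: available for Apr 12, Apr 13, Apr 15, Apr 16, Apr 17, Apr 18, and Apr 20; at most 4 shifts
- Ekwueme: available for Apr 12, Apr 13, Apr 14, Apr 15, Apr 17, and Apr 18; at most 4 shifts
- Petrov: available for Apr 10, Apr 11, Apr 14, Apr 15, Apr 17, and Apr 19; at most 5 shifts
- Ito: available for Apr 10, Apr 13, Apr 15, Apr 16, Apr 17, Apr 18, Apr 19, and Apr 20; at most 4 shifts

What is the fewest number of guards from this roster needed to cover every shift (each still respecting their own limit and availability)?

3

11 slots to fill and no one can take more than 5, so at least ⌈11/5⌉ = 3 guards are needed.
Eriksen, Quispe, and Andersen alone can cover everything: Apr 10→Eriksen, Apr 11→Eriksen, Apr 12→Quispe, Apr 13→Eriksen, Apr 14→Eriksen, Apr 15→Andersen, Apr 16→Andersen, Apr 17→Quispe, Apr 18→Andersen, Apr 19→Quispe, Apr 20→Andersen.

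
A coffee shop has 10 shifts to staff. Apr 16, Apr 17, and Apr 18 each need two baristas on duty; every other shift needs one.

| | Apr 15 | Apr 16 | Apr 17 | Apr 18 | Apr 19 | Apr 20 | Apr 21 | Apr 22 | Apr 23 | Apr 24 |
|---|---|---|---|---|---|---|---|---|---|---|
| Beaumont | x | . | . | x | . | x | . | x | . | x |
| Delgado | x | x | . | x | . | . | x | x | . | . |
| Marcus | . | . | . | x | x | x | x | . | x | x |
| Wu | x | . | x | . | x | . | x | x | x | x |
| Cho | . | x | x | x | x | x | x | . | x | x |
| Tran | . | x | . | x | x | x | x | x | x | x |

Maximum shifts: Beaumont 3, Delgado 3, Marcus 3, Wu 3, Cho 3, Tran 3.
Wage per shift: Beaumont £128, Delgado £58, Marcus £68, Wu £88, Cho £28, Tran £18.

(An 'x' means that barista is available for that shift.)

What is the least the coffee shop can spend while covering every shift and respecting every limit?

Apr 17 can only be covered by Wu and Cho, so that assignment is forced.
Picking the cheapest available barista for each shift independently would cost £374, but that ignores the shift limits.
An optimal schedule: Apr 15→Delgado, Apr 16→Tran+Cho, Apr 17→Cho+Wu, Apr 18→Delgado+Marcus, Apr 19→Tran, Apr 20→Tran, Apr 21→Marcus, Apr 22→Delgado, Apr 23→Cho, Apr 24→Marcus.
Total: 58 + 18 + 28 + 28 + 88 + 58 + 68 + 18 + 18 + 68 + 58 + 28 + 68 = £604.

£604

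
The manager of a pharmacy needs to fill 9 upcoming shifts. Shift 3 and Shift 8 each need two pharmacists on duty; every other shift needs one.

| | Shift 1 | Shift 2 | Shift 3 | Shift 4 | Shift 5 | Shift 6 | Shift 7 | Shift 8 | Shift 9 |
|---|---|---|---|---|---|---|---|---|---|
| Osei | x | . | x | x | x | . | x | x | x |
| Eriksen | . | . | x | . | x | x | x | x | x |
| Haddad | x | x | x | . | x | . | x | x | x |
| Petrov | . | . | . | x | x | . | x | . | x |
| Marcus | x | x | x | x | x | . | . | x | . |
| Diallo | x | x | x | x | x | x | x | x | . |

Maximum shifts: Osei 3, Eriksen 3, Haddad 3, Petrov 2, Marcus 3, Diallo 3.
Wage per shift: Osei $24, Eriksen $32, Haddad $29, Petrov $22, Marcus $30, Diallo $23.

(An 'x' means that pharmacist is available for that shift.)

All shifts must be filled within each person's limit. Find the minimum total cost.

$272

Picking the cheapest available pharmacist for each shift independently would cost $251, but that ignores the shift limits.
An optimal schedule: Shift 1→Diallo, Shift 2→Diallo, Shift 3→Osei+Haddad, Shift 4→Petrov, Shift 5→Haddad, Shift 6→Diallo, Shift 7→Osei, Shift 8→Osei+Haddad, Shift 9→Petrov.
Total: 23 + 23 + 24 + 29 + 22 + 29 + 23 + 24 + 24 + 29 + 22 = $272.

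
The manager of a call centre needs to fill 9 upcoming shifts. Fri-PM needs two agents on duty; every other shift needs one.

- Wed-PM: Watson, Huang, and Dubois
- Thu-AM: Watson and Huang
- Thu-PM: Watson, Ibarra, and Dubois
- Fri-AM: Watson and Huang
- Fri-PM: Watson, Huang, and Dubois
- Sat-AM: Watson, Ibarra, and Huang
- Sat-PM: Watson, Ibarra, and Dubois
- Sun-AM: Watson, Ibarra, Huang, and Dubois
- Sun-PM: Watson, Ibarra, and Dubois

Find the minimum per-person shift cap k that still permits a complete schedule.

3

With 4 agents and 10 worker-slots to fill, someone must work at least ⌈10/4⌉ = 3 shifts, so k ≥ 3.
k = 3 works: Wed-PM→Watson, Thu-AM→Watson, Thu-PM→Ibarra, Fri-AM→Watson, Fri-PM→Huang+Dubois, Sat-AM→Ibarra, Sat-PM→Ibarra, Sun-AM→Huang, Sun-PM→Dubois.
Loads: Watson 3, Ibarra 3, Huang 2, Dubois 2 — all ≤ 3.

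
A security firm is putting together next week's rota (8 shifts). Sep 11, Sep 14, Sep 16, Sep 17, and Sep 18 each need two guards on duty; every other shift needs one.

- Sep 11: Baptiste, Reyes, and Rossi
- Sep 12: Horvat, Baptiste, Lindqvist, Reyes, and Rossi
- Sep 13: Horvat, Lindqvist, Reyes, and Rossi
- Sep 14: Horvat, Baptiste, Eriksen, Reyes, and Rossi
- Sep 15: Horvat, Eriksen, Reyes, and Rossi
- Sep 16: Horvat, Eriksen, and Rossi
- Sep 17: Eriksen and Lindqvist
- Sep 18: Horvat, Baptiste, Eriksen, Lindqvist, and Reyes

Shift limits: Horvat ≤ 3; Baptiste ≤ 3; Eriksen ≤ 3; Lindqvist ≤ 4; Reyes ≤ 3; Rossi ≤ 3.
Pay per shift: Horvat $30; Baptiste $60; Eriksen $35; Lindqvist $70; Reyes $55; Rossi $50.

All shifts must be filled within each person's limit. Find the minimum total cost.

$580

Sep 17 can only be covered by Eriksen and Lindqvist, so that assignment is forced.
Picking the cheapest available guard for each shift independently would cost $495, but that ignores the shift limits.
An optimal schedule: Sep 11→Rossi+Reyes, Sep 12→Rossi, Sep 13→Horvat, Sep 14→Rossi+Reyes, Sep 15→Horvat, Sep 16→Horvat+Eriksen, Sep 17→Eriksen+Lindqvist, Sep 18→Eriksen+Reyes.
Total: 50 + 55 + 50 + 30 + 50 + 55 + 30 + 30 + 35 + 35 + 70 + 35 + 55 = $580.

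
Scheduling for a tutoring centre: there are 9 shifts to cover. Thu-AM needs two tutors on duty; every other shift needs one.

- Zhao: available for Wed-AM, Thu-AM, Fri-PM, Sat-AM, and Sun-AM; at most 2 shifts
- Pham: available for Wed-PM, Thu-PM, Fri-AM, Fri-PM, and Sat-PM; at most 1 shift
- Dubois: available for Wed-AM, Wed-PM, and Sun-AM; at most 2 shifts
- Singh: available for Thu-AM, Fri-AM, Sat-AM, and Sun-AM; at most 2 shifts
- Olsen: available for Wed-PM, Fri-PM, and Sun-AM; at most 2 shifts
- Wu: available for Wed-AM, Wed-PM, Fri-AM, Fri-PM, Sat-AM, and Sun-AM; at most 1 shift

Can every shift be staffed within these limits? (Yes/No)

Total capacity is 10 and 10 slots are needed, so capacity alone doesn't rule it out.
Shifts {Thu-PM, Sat-PM} need 2 worker-slots in total, but the tutors available for any of those shifts (Pham) can supply at most 1 among them. So no valid schedule exists.

No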